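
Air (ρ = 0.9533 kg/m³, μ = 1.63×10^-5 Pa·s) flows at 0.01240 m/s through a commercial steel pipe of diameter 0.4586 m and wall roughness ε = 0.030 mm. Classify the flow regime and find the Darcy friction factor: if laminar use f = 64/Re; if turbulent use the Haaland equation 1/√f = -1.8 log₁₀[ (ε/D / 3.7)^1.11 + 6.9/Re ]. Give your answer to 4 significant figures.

Re = ρVD/μ = 0.9533·0.0124·0.4586/1.63e-05 = 332.6.
Re < 2300 → laminar, so f = 64/Re = 0.1924 (roughness is irrelevant in laminar flow).

f ≈ 0.1924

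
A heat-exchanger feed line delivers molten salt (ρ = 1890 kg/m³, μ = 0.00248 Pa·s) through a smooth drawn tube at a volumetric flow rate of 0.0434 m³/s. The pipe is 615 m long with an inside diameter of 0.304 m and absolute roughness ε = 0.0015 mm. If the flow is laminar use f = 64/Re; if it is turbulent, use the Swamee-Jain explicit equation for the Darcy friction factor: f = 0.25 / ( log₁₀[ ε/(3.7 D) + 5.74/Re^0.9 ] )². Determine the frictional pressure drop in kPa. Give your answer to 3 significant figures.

Cross-sectional area A = πD²/4 = π(0.304)²/4 = 0.07258 m²; mean velocity V = Q/A = 0.0434/0.07258 = 0.5979 m/s.
Reynolds number Re = ρVD/μ = 1890 · 0.5979 · 0.304 / 0.00248 = 1.385e+05.
Re > 4000 → turbulent. Relative roughness ε/D = 1.5e-06/0.304 = 4.93e-06. Swamee-Jain: f = 0.25/(log₁₀[4.93e-06/3.7 + 5.74/1.385e+05^0.9])² = 0.25/(log₁₀[1.33e-06 + 0.000135])² = 0.25/(-3.864)² = 0.01674.
Darcy-Weisbach: ΔP = f(L/D)(ρV²/2) = 0.01674·(615/0.304)·(1890·0.5979²/2) = 0.01674·2023·337.9 = 1.144e+04 Pa.
ΔP = 1.144e+04 Pa = 11.4 kPa.

ΔP ≈ 11.4 kPa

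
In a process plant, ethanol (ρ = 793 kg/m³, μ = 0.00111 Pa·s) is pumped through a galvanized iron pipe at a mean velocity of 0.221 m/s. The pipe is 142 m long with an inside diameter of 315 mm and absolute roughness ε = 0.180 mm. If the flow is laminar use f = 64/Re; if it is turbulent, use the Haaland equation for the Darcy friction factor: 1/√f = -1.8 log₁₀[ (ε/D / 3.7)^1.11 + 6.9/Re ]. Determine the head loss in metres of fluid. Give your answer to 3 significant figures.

h_f ≈ 0.0252 m

Reynolds number Re = ρVD/μ = 793 · 0.221 · 0.315 / 0.00111 = 4.973e+04.
Re > 4000 → turbulent. Relative roughness ε/D = 0.00018/0.315 = 0.000571. Haaland: 1/√f = -1.8 log₁₀[(0.000571/3.7)^1.11 + 6.9/4.973e+04] = -1.8 log₁₀[5.88e-05 + 0.000139] = 6.668, so f = 0.02249.
Darcy-Weisbach: ΔP = f(L/D)(ρV²/2) = 0.02249·(142/0.315)·(793·0.221²/2) = 0.02249·450.8·19.37 = 196.4 Pa.
Head loss h_f = ΔP/(ρg) = 196.4/(793·9.81) = 0.0252 m.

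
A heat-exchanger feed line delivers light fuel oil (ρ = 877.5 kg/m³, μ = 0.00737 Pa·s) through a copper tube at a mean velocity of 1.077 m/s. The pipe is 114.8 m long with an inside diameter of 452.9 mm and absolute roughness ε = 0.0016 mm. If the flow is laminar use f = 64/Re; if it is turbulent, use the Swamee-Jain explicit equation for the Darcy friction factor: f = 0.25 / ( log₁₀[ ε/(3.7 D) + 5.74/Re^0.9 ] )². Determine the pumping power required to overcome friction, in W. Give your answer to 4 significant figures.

Reynolds number Re = ρVD/μ = 877.5 · 1.077 · 0.4529 / 0.00737 = 5.808e+04.
Re > 4000 → turbulent. Relative roughness ε/D = 1.6e-06/0.4529 = 3.53e-06. Swamee-Jain: f = 0.25/(log₁₀[3.53e-06/3.7 + 5.74/5.808e+04^0.9])² = 0.25/(log₁₀[9.55e-07 + 0.000296])² = 0.25/(-3.527)² = 0.02009.
Darcy-Weisbach: ΔP = f(L/D)(ρV²/2) = 0.02009·(114.8/0.4529)·(877.5·1.077²/2) = 0.02009·253.5·508.9 = 2592 Pa.
Q = V·A = 1.077·0.1611 = 0.1735 m³/s.
Pumping power P = QΔP = 0.1735·2592 = 449.73 W = 449.7 W.

P ≈ 449.7 W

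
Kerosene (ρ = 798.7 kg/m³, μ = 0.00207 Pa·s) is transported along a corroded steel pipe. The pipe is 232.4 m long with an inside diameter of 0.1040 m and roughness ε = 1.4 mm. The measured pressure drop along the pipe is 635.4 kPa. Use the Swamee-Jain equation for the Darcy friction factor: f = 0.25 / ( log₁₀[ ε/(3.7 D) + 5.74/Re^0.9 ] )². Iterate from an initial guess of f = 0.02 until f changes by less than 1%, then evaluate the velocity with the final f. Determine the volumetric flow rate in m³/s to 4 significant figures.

Rearranging Darcy-Weisbach: V = √(2·ΔP·D/(f·L·ρ)). With ε/D = 0.0014/0.104 = 0.0135, iterate starting from f = 0.02:
  f = 0.02 → V = √(2·6.354e+05·0.104/(0.02·232.4·798.7)) = 5.967 m/s; Re = ρVD/μ = 2.394e+05; f → 0.04236
  f = 0.04236 → V = 4.1 m/s; Re = 1.645e+05; f → 0.0425
Converged (Δf/f < 1%). With the final f = 0.0425: V = √(2·6.354e+05·0.104/(0.0425·232.4·798.7)) = 4.093 m/s.
Q = V·A = 4.093·(π/4·0.104²) = 0.03477 m³/s = 0.03477 m³/s.

Q ≈ 0.03477 m³/s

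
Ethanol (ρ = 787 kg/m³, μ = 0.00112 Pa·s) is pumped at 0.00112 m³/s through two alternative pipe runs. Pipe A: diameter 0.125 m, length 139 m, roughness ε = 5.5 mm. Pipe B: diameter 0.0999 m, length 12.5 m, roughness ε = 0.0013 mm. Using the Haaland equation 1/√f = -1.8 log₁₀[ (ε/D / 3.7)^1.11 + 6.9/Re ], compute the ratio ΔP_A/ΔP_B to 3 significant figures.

Pipe A: V = Q/A = 0.00112/0.01227 = 0.09127 m/s; Re = 8016; ε/D = 0.044; Haaland → f = 0.07079; ΔP_A = f(L/D)(ρV²/2) = 258 Pa.
Pipe B: V = Q/A = 0.00112/0.007838 = 0.1429 m/s; Re = 1.003e+04; ε/D = 1.3e-05; Haaland → f = 0.03087; ΔP_B = f(L/D)(ρV²/2) = 31.03 Pa.
ΔP_A/ΔP_B = 258/31.03 = 8.31.

ΔP_A/ΔP_B ≈ 8.31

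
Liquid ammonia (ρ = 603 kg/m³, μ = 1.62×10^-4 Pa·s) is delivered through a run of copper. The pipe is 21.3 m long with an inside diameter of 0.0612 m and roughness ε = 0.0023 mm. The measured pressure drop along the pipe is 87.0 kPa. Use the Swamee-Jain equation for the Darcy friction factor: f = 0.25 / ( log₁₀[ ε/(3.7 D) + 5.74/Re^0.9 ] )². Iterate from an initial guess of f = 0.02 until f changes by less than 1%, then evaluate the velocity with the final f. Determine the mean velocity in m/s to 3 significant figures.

Rearranging Darcy-Weisbach: V = √(2·ΔP·D/(f·L·ρ)). With ε/D = 2.3e-06/0.0612 = 3.76e-05, iterate starting from f = 0.02:
  f = 0.02 → V = √(2·8.7e+04·0.0612/(0.02·21.3·603)) = 6.439 m/s; Re = ρVD/μ = 1.467e+06; f → 0.01192
  f = 0.01192 → V = 8.339 m/s; Re = 1.9e+06; f → 0.01162
  f = 0.01162 → V = 8.447 m/s; Re = 1.924e+06; f → 0.0116
Converged (Δf/f < 1%). With the final f = 0.0116: V = √(2·8.7e+04·0.0612/(0.0116·21.3·603)) = 8.452 m/s.

V ≈ 8.45 m/s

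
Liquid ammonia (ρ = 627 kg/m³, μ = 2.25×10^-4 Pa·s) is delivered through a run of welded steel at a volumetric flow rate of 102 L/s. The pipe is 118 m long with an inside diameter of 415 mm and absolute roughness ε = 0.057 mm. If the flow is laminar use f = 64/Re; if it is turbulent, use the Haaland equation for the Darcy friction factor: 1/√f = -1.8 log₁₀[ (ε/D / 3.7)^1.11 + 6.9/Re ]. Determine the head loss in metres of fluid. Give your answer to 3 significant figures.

h_f ≈ 0.115 m

Q = 102 L/s = 102/1000 = 0.102 m³/s.
Cross-sectional area A = πD²/4 = π(0.415)²/4 = 0.1353 m²; mean velocity V = Q/A = 0.102/0.1353 = 0.7541 m/s.
Reynolds number Re = ρVD/μ = 627 · 0.7541 · 0.415 / 0.000225 = 8.721e+05.
Re > 4000 → turbulent. Relative roughness ε/D = 5.7e-05/0.415 = 0.000137. Haaland: 1/√f = -1.8 log₁₀[(0.000137/3.7)^1.11 + 6.9/8.721e+05] = -1.8 log₁₀[1.21e-05 + 7.91e-06] = 8.458, so f = 0.01398.
Darcy-Weisbach: ΔP = f(L/D)(ρV²/2) = 0.01398·(118/0.415)·(627·0.7541²/2) = 0.01398·284.3·178.3 = 708.5 Pa.
Head loss h_f = ΔP/(ρg) = 708.5/(627·9.81) = 0.115 m.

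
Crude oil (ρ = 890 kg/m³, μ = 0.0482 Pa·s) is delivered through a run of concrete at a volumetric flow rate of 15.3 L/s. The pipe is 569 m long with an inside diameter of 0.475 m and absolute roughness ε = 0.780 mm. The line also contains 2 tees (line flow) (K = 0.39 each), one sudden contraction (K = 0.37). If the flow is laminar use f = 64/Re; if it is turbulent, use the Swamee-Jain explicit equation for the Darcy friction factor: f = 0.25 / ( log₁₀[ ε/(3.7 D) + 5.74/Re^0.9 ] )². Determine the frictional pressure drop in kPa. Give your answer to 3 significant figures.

ΔP ≈ 0.340 kPa

Q = 15.3 L/s = 15.3/1000 = 0.0153 m³/s.
Cross-sectional area A = πD²/4 = π(0.475)²/4 = 0.1772 m²; mean velocity V = Q/A = 0.0153/0.1772 = 0.08634 m/s.
Reynolds number Re = ρVD/μ = 890 · 0.08634 · 0.475 / 0.0482 = 757.3.
Re < 2300 → laminar flow, so f = 64/Re = 64/757.3 = 0.08451 (the turbulent correlation is not needed).
Total minor-loss coefficient ΣK = 2·0.39 + 1·0.37 = 1.15.
ΔP = [f·L/D + ΣK]·(ρV²/2) = [0.08451·569/0.475 + 1.15]·(890·0.08634²/2) = [101.2 + 1.15]·3.317 = 339.7 Pa.
ΔP = 339.7 Pa = 0.340 kPa.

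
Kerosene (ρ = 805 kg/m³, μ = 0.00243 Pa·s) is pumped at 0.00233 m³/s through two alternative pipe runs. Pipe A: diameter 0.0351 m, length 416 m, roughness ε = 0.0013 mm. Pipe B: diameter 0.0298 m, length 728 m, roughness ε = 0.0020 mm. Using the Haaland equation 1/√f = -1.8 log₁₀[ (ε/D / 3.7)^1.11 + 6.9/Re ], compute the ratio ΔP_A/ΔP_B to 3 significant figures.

ΔP_A/ΔP_B ≈ 0.261

Pipe A: V = Q/A = 0.00233/0.0009676 = 2.408 m/s; Re = 2.8e+04; ε/D = 3.7e-05; Haaland → f = 0.02377; ΔP_A = f(L/D)(ρV²/2) = 6.575e+05 Pa.
Pipe B: V = Q/A = 0.00233/0.0006975 = 3.341 m/s; Re = 3.298e+04; ε/D = 6.71e-05; Haaland → f = 0.02294; ΔP_B = f(L/D)(ρV²/2) = 2.517e+06 Pa.
ΔP_A/ΔP_B = 6.575e+05/2.517e+06 = 0.261.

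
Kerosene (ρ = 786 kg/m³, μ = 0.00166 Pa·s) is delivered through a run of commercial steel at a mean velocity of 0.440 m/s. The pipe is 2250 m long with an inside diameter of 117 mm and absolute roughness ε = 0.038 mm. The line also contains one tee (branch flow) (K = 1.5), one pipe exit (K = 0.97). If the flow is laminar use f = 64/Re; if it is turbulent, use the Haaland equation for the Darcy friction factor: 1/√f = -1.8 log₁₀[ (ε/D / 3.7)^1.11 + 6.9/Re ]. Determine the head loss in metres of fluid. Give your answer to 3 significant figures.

h_f ≈ 4.80 m

Reynolds number Re = ρVD/μ = 786 · 0.44 · 0.117 / 0.00166 = 2.438e+04.
Re > 4000 → turbulent. Relative roughness ε/D = 3.8e-05/0.117 = 0.000325. Haaland: 1/√f = -1.8 log₁₀[(0.000325/3.7)^1.11 + 6.9/2.438e+04] = -1.8 log₁₀[3.14e-05 + 0.000283] = 6.304, so f = 0.02516.
Total minor-loss coefficient ΣK = 1·1.5 + 1·0.97 = 2.47.
ΔP = [f·L/D + ΣK]·(ρV²/2) = [0.02516·2250/0.117 + 2.47]·(786·0.44²/2) = [483.9 + 2.47]·76.08 = 3.7e+04 Pa.
Head loss h_f = ΔP/(ρg) = 3.7e+04/(786·9.81) = 4.80 m.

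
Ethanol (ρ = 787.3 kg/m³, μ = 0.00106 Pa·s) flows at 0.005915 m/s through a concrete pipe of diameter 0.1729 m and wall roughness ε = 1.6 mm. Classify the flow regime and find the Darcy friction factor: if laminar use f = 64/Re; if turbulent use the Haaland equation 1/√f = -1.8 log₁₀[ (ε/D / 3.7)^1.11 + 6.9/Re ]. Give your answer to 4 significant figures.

Re = ρVD/μ = 787.3·0.005915·0.1729/0.00106 = 759.6.
Re < 2300 → laminar, so f = 64/Re = 0.08426 (roughness is irrelevant in laminar flow).

f ≈ 0.08426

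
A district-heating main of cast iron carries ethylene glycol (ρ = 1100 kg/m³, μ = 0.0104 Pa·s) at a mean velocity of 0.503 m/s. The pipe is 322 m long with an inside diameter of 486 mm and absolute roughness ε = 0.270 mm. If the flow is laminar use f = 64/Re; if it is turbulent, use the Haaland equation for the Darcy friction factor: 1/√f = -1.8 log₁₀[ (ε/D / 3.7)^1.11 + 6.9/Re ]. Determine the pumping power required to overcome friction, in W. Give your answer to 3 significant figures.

P ≈ 218 W

Reynolds number Re = ρVD/μ = 1100 · 0.503 · 0.486 / 0.0104 = 2.586e+04.
Re > 4000 → turbulent. Relative roughness ε/D = 0.00027/0.486 = 0.000556. Haaland: 1/√f = -1.8 log₁₀[(0.000556/3.7)^1.11 + 6.9/2.586e+04] = -1.8 log₁₀[5.7e-05 + 0.000267] = 6.281, so f = 0.02535.
Darcy-Weisbach: ΔP = f(L/D)(ρV²/2) = 0.02535·(322/0.486)·(1100·0.503²/2) = 0.02535·662.6·139.2 = 2337 Pa.
Q = V·A = 0.503·0.1855 = 0.09331 m³/s.
Pumping power P = QΔP = 0.09331·2337 = 218.0 W = 218 W.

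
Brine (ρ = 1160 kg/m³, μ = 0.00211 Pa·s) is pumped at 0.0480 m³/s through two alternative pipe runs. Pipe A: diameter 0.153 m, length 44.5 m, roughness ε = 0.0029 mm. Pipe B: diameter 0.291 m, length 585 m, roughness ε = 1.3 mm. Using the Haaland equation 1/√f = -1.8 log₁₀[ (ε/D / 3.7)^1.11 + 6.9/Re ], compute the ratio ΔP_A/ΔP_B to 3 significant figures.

ΔP_A/ΔP_B ≈ 0.962

Pipe A: V = Q/A = 0.048/0.01839 = 2.611 m/s; Re = 2.196e+05; ε/D = 1.9e-05; Haaland → f = 0.01535; ΔP_A = f(L/D)(ρV²/2) = 1.765e+04 Pa.
Pipe B: V = Q/A = 0.048/0.06651 = 0.7217 m/s; Re = 1.155e+05; ε/D = 0.00447; Haaland → f = 0.03021; ΔP_B = f(L/D)(ρV²/2) = 1.835e+04 Pa.
ΔP_A/ΔP_B = 1.765e+04/1.835e+04 = 0.962.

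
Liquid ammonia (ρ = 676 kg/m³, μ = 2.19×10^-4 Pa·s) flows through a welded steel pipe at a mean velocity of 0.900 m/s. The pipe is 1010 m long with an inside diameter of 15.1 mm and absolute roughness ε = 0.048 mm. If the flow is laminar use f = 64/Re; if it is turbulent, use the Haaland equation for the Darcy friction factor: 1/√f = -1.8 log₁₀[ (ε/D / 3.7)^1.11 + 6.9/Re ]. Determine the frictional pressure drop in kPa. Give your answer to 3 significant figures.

Reynolds number Re = ρVD/μ = 676 · 0.9 · 0.0151 / 0.000219 = 4.195e+04.
Re > 4000 → turbulent. Relative roughness ε/D = 4.8e-05/0.0151 = 0.00318. Haaland: 1/√f = -1.8 log₁₀[(0.00318/3.7)^1.11 + 6.9/4.195e+04] = -1.8 log₁₀[0.000395 + 0.000164] = 5.854, so f = 0.02918.
Darcy-Weisbach: ΔP = f(L/D)(ρV²/2) = 0.02918·(1010/0.0151)·(676·0.9²/2) = 0.02918·6.689e+04·273.8 = 5.344e+05 Pa.
ΔP = 5.344e+05 Pa = 534 kPa.

ΔP ≈ 534 kPa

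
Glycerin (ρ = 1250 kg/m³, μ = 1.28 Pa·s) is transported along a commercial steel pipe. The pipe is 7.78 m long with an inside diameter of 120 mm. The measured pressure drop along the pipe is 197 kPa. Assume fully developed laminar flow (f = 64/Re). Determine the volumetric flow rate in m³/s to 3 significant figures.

Q ≈ 0.101 m³/s

For laminar flow, f = 64/Re with Re = ρVD/μ, so Darcy-Weisbach reduces to ΔP = 32μLV/D². Solving for V: V = ΔP·D²/(32μL) = 1.97e+05·(0.12)²/(32·1.28·7.78) = 8.902 m/s.
Check: Re = ρVD/μ = 1250·8.902·0.12/1.28 = 1043 < 2300, so the laminar assumption holds.
Q = V·A = 8.902·(π/4·0.12²) = 0.1007 m³/s = 0.101 m³/s.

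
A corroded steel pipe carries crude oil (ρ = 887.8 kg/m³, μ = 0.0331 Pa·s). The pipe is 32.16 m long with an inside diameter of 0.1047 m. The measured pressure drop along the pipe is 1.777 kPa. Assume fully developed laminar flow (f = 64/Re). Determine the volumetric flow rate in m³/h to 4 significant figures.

For laminar flow, f = 64/Re with Re = ρVD/μ, so Darcy-Weisbach reduces to ΔP = 32μLV/D². Solving for V: V = ΔP·D²/(32μL) = 1777·(0.1047)²/(32·0.0331·32.16) = 0.5719 m/s.
Check: Re = ρVD/μ = 887.8·0.5719·0.1047/0.0331 = 1606 < 2300, so the laminar assumption holds.
Q = V·A = 0.5719·(π/4·0.1047²) = 0.004923 m³/s = 17.72 m³/h.

Q ≈ 17.72 m³/h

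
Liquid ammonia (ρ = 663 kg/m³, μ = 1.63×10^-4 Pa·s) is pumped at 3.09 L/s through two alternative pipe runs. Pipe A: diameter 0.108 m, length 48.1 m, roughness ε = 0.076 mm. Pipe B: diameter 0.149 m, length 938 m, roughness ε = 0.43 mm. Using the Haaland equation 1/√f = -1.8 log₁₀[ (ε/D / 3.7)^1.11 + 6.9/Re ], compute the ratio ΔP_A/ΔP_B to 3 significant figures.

ΔP_A/ΔP_B ≈ 0.190

Pipe A: V = Q/A = 0.00309/0.009161 = 0.3373 m/s; Re = 1.482e+05; ε/D = 0.000704; Haaland → f = 0.0201; ΔP_A = f(L/D)(ρV²/2) = 337.7 Pa.
Pipe B: V = Q/A = 0.00309/0.01744 = 0.1772 m/s; Re = 1.074e+05; ε/D = 0.00289; Haaland → f = 0.02706; ΔP_B = f(L/D)(ρV²/2) = 1773 Pa.
ΔP_A/ΔP_B = 337.7/1773 = 0.190.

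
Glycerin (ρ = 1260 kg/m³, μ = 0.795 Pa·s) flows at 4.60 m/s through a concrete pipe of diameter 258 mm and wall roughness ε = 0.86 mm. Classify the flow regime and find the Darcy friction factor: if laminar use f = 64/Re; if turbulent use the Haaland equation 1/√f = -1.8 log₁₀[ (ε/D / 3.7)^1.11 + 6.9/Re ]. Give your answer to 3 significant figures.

Re = ρVD/μ = 1260·4.6·0.258/0.795 = 1881.
Re < 2300 → laminar, so f = 64/Re = 0.03403 (roughness is irrelevant in laminar flow).

f ≈ 0.0340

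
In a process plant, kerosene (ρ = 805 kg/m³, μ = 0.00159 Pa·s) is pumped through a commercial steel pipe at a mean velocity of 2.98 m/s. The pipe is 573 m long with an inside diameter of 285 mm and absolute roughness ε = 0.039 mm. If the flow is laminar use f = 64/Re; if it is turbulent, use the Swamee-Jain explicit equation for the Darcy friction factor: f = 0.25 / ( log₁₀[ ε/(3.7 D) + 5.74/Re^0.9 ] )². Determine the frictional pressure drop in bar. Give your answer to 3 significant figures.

Reynolds number Re = ρVD/μ = 805 · 2.98 · 0.285 / 0.00159 = 4.3e+05.
Re > 4000 → turbulent. Relative roughness ε/D = 3.9e-05/0.285 = 0.000137. Swamee-Jain: f = 0.25/(log₁₀[0.000137/3.7 + 5.74/4.3e+05^0.9])² = 0.25/(log₁₀[3.7e-05 + 4.88e-05])² = 0.25/(-4.066)² = 0.01512.
Darcy-Weisbach: ΔP = f(L/D)(ρV²/2) = 0.01512·(573/0.285)·(805·2.98²/2) = 0.01512·2011·3574 = 1.087e+05 Pa.
ΔP = 1.087e+05 Pa = 1.09 bar.

ΔP ≈ 1.09 bar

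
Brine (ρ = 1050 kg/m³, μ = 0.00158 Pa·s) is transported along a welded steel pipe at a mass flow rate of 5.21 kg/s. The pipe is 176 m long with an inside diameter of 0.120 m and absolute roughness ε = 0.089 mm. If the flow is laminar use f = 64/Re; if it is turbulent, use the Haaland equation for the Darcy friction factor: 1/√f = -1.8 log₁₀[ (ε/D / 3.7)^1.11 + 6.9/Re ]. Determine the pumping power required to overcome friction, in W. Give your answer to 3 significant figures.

A = πD²/4 = π(0.12)²/4 = 0.01131 m²; mean velocity V = ṁ/(ρA) = 5.21/(1050 · 0.01131) = 0.4387 m/s.
Reynolds number Re = ρVD/μ = 1050 · 0.4387 · 0.12 / 0.00158 = 3.499e+04.
Re > 4000 → turbulent. Relative roughness ε/D = 8.9e-05/0.12 = 0.000742. Haaland: 1/√f = -1.8 log₁₀[(0.000742/3.7)^1.11 + 6.9/3.499e+04] = -1.8 log₁₀[7.86e-05 + 0.000197] = 6.407, so f = 0.02436.
Darcy-Weisbach: ΔP = f(L/D)(ρV²/2) = 0.02436·(176/0.12)·(1050·0.4387²/2) = 0.02436·1467·101.1 = 3611 Pa.
Q = ṁ/ρ = 5.21/1050 = 0.004962 m³/s.
Pumping power P = QΔP = 0.004962·3611 = 17.92 W = 17.9 W.

P ≈ 17.9 W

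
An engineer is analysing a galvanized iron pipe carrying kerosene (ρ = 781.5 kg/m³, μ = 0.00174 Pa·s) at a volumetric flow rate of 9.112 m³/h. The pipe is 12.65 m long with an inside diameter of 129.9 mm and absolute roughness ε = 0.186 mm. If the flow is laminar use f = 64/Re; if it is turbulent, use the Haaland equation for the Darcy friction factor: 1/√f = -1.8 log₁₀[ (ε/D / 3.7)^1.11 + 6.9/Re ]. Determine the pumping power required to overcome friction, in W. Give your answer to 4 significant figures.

P ≈ 0.1124 W

Q = 9.112 m³/h = 9.112/3600 = 0.002531 m³/s.
Cross-sectional area A = πD²/4 = π(0.1299)²/4 = 0.01325 m²; mean velocity V = Q/A = 0.002531/0.01325 = 0.191 m/s.
Reynolds number Re = ρVD/μ = 781.5 · 0.191 · 0.1299 / 0.00174 = 1.114e+04.
Re > 4000 → turbulent. Relative roughness ε/D = 0.000186/0.1299 = 0.00143. Haaland: 1/√f = -1.8 log₁₀[(0.00143/3.7)^1.11 + 6.9/1.114e+04] = -1.8 log₁₀[0.000163 + 0.000619] = 5.592, so f = 0.03198.
Darcy-Weisbach: ΔP = f(L/D)(ρV²/2) = 0.03198·(12.65/0.1299)·(781.5·0.191²/2) = 0.03198·97.38·14.25 = 44.39 Pa.
Pumping power P = QΔP = 0.002531·44.39 = 0.11235 W = 0.1124 W.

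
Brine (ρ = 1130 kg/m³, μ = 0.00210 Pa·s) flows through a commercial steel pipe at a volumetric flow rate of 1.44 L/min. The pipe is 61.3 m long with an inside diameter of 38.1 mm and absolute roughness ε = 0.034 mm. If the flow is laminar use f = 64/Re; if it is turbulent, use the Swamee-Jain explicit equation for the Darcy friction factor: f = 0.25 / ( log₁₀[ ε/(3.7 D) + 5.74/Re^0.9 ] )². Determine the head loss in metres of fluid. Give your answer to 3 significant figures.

h_f ≈ 0.00539 m

Q = 1.44 L/min = 1.44/60000 = 2.4e-05 m³/s.
Cross-sectional area A = πD²/4 = π(0.0381)²/4 = 0.00114 m²; mean velocity V = Q/A = 2.4e-05/0.00114 = 0.02105 m/s.
Reynolds number Re = ρVD/μ = 1130 · 0.02105 · 0.0381 / 0.0021 = 431.6.
Re < 2300 → laminar flow, so f = 64/Re = 64/431.6 = 0.1483 (the turbulent correlation is not needed).
Darcy-Weisbach: ΔP = f(L/D)(ρV²/2) = 0.1483·(61.3/0.0381)·(1130·0.02105²/2) = 0.1483·1609·0.2504 = 59.74 Pa.
Head loss h_f = ΔP/(ρg) = 59.74/(1130·9.81) = 0.00539 m.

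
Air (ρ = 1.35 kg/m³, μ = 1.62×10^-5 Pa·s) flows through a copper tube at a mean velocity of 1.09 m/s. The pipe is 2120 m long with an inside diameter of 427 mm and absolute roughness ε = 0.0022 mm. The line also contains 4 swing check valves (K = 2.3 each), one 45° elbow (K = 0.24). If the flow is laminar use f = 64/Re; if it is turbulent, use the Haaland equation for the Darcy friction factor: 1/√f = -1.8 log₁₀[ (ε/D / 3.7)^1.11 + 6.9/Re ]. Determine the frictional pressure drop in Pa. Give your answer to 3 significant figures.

Reynolds number Re = ρVD/μ = 1.35 · 1.09 · 0.427 / 1.62e-05 = 3.879e+04.
Re > 4000 → turbulent. Relative roughness ε/D = 2.2e-06/0.427 = 5.15e-06. Haaland: 1/√f = -1.8 log₁₀[(5.15e-06/3.7)^1.11 + 6.9/3.879e+04] = -1.8 log₁₀[3.16e-07 + 0.000178] = 6.748, so f = 0.02196.
Total minor-loss coefficient ΣK = 4·2.3 + 1·0.24 = 9.44.
ΔP = [f·L/D + ΣK]·(ρV²/2) = [0.02196·2120/0.427 + 9.44]·(1.35·1.09²/2) = [109 + 9.44]·0.802 = 95 Pa.

ΔP ≈ 95.0 Pa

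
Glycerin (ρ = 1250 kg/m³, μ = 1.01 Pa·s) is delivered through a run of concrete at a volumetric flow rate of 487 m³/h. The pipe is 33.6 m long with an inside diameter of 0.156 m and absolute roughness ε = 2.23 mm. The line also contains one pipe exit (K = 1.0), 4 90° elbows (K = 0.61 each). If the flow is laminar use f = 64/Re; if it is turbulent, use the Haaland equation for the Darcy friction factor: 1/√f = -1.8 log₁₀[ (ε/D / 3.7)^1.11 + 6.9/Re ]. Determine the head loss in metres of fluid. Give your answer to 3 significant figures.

Q = 487 m³/h = 487/3600 = 0.1353 m³/s.
Cross-sectional area A = πD²/4 = π(0.156)²/4 = 0.01911 m²; mean velocity V = Q/A = 0.1353/0.01911 = 7.078 m/s.
Reynolds number Re = ρVD/μ = 1250 · 7.078 · 0.156 / 1.01 = 1366.
Re < 2300 → laminar flow, so f = 64/Re = 64/1366 = 0.04684 (the turbulent correlation is not needed).
Total minor-loss coefficient ΣK = 1·1 + 4·0.61 = 3.44.
ΔP = [f·L/D + ΣK]·(ρV²/2) = [0.04684·33.6/0.156 + 3.44]·(1250·7.078²/2) = [10.09 + 3.44]·3.131e+04 = 4.235e+05 Pa.
Head loss h_f = ΔP/(ρg) = 4.235e+05/(1250·9.81) = 34.5 m.

h_f ≈ 34.5 m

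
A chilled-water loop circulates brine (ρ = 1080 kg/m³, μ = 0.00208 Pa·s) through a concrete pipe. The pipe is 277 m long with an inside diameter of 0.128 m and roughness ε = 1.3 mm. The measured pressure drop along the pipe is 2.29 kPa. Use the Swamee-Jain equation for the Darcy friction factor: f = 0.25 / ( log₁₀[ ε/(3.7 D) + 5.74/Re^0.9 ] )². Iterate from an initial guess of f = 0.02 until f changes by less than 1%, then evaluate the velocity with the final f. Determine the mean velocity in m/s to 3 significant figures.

V ≈ 0.214 m/s

Rearranging Darcy-Weisbach: V = √(2·ΔP·D/(f·L·ρ)). With ε/D = 0.0013/0.128 = 0.0102, iterate starting from f = 0.02:
  f = 0.02 → V = √(2·2290·0.128/(0.02·277·1080)) = 0.313 m/s; Re = ρVD/μ = 2.08e+04; f → 0.04141
  f = 0.04141 → V = 0.2175 m/s; Re = 1.446e+04; f → 0.0426
  f = 0.0426 → V = 0.2145 m/s; Re = 1.425e+04; f → 0.04265
Converged (Δf/f < 1%). With the final f = 0.04265: V = √(2·2290·0.128/(0.04265·277·1080)) = 0.2143 m/s.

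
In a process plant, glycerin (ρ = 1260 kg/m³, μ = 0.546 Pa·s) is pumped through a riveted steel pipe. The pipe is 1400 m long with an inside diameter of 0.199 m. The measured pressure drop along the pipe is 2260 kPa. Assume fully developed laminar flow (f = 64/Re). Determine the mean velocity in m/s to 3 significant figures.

V ≈ 3.66 m/s

For laminar flow, f = 64/Re with Re = ρVD/μ, so Darcy-Weisbach reduces to ΔP = 32μLV/D². Solving for V: V = ΔP·D²/(32μL) = 2.26e+06·(0.199)²/(32·0.546·1400) = 3.659 m/s.
Check: Re = ρVD/μ = 1260·3.659·0.199/0.546 = 1680 < 2300, so the laminar assumption holds.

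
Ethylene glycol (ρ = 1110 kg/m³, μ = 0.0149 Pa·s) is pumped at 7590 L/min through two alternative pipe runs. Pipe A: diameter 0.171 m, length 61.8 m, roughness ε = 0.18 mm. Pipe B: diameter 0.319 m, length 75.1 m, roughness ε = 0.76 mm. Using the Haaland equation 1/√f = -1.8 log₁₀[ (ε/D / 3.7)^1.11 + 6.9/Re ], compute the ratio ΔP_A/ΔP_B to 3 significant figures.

ΔP_A/ΔP_B ≈ 15.3

Pipe A: V = Q/A = 0.1265/0.02297 = 5.508 m/s; Re = 7.017e+04; ε/D = 0.00105; Haaland → f = 0.02293; ΔP_A = f(L/D)(ρV²/2) = 1.395e+05 Pa.
Pipe B: V = Q/A = 0.1265/0.07992 = 1.583 m/s; Re = 3.761e+04; ε/D = 0.00238; Haaland → f = 0.02787; ΔP_B = f(L/D)(ρV²/2) = 9124 Pa.
ΔP_A/ΔP_B = 1.395e+05/9124 = 15.3.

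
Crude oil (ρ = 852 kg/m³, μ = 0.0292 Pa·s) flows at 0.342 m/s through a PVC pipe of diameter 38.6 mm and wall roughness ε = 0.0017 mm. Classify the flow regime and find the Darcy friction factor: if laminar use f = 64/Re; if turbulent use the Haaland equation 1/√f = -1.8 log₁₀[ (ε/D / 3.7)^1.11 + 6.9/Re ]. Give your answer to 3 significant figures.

f ≈ 0.166

Re = ρVD/μ = 852·0.342·0.0386/0.0292 = 385.2.
Re < 2300 → laminar, so f = 64/Re = 0.1662 (roughness is irrelevant in laminar flow).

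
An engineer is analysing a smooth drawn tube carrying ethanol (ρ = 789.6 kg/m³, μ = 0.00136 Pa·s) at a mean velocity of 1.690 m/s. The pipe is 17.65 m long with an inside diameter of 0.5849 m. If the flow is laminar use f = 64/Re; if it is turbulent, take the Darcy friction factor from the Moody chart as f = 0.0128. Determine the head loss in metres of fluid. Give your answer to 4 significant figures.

Reynolds number Re = ρVD/μ = 789.6 · 1.69 · 0.5849 / 0.00136 = 5.739e+05.
Re > 4000 → turbulent; use the Moody-chart value f = 0.0128.
Darcy-Weisbach: ΔP = f(L/D)(ρV²/2) = 0.0128·(17.65/0.5849)·(789.6·1.69²/2) = 0.0128·30.18·1128 = 435.5 Pa.
Head loss h_f = ΔP/(ρg) = 435.5/(789.6·9.81) = 0.05623 m.

h_f ≈ 0.05623 m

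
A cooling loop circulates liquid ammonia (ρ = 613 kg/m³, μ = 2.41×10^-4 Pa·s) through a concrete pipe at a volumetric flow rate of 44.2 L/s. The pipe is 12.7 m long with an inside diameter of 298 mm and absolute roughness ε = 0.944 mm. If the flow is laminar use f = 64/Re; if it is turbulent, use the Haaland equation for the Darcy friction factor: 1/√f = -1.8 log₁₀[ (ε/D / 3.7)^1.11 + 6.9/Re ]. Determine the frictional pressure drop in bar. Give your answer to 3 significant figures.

ΔP ≈ 0.00141 bar

Q = 44.2 L/s = 44.2/1000 = 0.0442 m³/s.
Cross-sectional area A = πD²/4 = π(0.298)²/4 = 0.06975 m²; mean velocity V = Q/A = 0.0442/0.06975 = 0.6337 m/s.
Reynolds number Re = ρVD/μ = 613 · 0.6337 · 0.298 / 0.000241 = 4.804e+05.
Re > 4000 → turbulent. Relative roughness ε/D = 0.000944/0.298 = 0.00317. Haaland: 1/√f = -1.8 log₁₀[(0.00317/3.7)^1.11 + 6.9/4.804e+05] = -1.8 log₁₀[0.000394 + 1.44e-05] = 6.101, so f = 0.02687.
Darcy-Weisbach: ΔP = f(L/D)(ρV²/2) = 0.02687·(12.7/0.298)·(613·0.6337²/2) = 0.02687·42.62·123.1 = 140.9 Pa.
ΔP = 140.9 Pa = 0.00141 bar.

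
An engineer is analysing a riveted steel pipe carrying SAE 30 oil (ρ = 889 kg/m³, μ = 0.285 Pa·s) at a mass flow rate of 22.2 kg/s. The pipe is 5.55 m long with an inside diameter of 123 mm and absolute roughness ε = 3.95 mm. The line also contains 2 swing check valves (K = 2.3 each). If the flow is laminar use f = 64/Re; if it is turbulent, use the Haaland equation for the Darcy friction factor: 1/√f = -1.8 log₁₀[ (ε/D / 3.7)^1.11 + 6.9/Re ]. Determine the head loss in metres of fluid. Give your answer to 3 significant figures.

A = πD²/4 = π(0.123)²/4 = 0.01188 m²; mean velocity V = ṁ/(ρA) = 22.2/(889 · 0.01188) = 2.102 m/s.
Reynolds number Re = ρVD/μ = 889 · 2.102 · 0.123 / 0.285 = 806.3.
Re < 2300 → laminar flow, so f = 64/Re = 64/806.3 = 0.07937 (the turbulent correlation is not needed).
Total minor-loss coefficient ΣK = 2·2.3 = 4.6.
ΔP = [f·L/D + ΣK]·(ρV²/2) = [0.07937·5.55/0.123 + 4.6]·(889·2.102²/2) = [3.581 + 4.6]·1963 = 1.606e+04 Pa.
Head loss h_f = ΔP/(ρg) = 1.606e+04/(889·9.81) = 1.84 m.

h_f ≈ 1.84 m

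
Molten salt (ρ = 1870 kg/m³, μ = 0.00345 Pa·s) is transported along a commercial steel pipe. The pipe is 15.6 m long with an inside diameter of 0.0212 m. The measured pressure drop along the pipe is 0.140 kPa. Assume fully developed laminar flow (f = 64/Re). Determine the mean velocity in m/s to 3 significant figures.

V ≈ 0.0365 m/s

For laminar flow, f = 64/Re with Re = ρVD/μ, so Darcy-Weisbach reduces to ΔP = 32μLV/D². Solving for V: V = ΔP·D²/(32μL) = 140·(0.0212)²/(32·0.00345·15.6) = 0.03653 m/s.
Check: Re = ρVD/μ = 1870·0.03653·0.0212/0.00345 = 419.8 < 2300, so the laminar assumption holds.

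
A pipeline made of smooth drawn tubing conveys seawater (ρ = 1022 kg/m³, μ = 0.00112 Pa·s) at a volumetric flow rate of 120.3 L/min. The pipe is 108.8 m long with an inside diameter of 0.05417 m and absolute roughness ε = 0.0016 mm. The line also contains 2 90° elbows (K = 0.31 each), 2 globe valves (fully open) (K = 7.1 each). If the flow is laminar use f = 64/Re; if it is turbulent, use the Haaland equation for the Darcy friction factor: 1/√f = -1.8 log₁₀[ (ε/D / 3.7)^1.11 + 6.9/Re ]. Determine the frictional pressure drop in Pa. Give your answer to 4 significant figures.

Q = 120.3 L/min = 120.3/60000 = 0.002005 m³/s.
Cross-sectional area A = πD²/4 = π(0.05417)²/4 = 0.002305 m²; mean velocity V = Q/A = 0.002005/0.002305 = 0.87 m/s.
Reynolds number Re = ρVD/μ = 1022 · 0.87 · 0.05417 / 0.00112 = 4.3e+04.
Re > 4000 → turbulent. Relative roughness ε/D = 1.6e-06/0.05417 = 2.95e-05. Haaland: 1/√f = -1.8 log₁₀[(2.95e-05/3.7)^1.11 + 6.9/4.3e+04] = -1.8 log₁₀[2.19e-06 + 0.00016] = 6.82, so f = 0.0215.
Total minor-loss coefficient ΣK = 2·0.31 + 2·7.1 = 14.8.
ΔP = [f·L/D + ΣK]·(ρV²/2) = [0.0215·108.8/0.05417 + 14.8]·(1022·0.87²/2) = [43.19 + 14.8]·386.8 = 2.243e+04 Pa.

ΔP ≈ 22430 Pa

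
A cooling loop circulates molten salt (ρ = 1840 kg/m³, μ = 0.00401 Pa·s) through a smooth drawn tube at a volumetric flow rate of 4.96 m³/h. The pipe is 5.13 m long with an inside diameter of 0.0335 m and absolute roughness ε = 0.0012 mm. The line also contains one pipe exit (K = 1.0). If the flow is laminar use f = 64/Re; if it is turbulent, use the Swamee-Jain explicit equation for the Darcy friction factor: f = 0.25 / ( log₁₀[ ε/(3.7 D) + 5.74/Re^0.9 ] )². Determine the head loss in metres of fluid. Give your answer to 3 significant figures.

Q = 4.96 m³/h = 4.96/3600 = 0.001378 m³/s.
Cross-sectional area A = πD²/4 = π(0.0335)²/4 = 0.0008814 m²; mean velocity V = Q/A = 0.001378/0.0008814 = 1.563 m/s.
Reynolds number Re = ρVD/μ = 1840 · 1.563 · 0.0335 / 0.00401 = 2.403e+04.
Re > 4000 → turbulent. Relative roughness ε/D = 1.2e-06/0.0335 = 3.58e-05. Swamee-Jain: f = 0.25/(log₁₀[3.58e-05/3.7 + 5.74/2.403e+04^0.9])² = 0.25/(log₁₀[9.68e-06 + 0.000655])² = 0.25/(-3.177)² = 0.02476.
Total minor-loss coefficient ΣK = 1·1 = 1.
ΔP = [f·L/D + ΣK]·(ρV²/2) = [0.02476·5.13/0.0335 + 1]·(1840·1.563²/2) = [3.792 + 1]·2248 = 1.077e+04 Pa.
Head loss h_f = ΔP/(ρg) = 1.077e+04/(1840·9.81) = 0.597 m.

h_f ≈ 0.597 m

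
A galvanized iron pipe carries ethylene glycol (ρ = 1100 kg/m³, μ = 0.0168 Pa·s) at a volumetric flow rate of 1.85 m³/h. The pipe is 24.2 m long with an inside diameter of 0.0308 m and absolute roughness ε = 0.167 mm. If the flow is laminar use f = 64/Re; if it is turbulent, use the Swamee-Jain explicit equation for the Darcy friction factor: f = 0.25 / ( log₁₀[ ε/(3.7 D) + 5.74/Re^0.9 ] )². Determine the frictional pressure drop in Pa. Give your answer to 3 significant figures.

ΔP ≈ 9460 Pa

Q = 1.85 m³/h = 1.85/3600 = 0.0005139 m³/s.
Cross-sectional area A = πD²/4 = π(0.0308)²/4 = 0.0007451 m²; mean velocity V = Q/A = 0.0005139/0.0007451 = 0.6897 m/s.
Reynolds number Re = ρVD/μ = 1100 · 0.6897 · 0.0308 / 0.0168 = 1391.
Re < 2300 → laminar flow, so f = 64/Re = 64/1391 = 0.04601 (the turbulent correlation is not needed).
Darcy-Weisbach: ΔP = f(L/D)(ρV²/2) = 0.04601·(24.2/0.0308)·(1100·0.6897²/2) = 0.04601·785.7·261.6 = 9459 Pa.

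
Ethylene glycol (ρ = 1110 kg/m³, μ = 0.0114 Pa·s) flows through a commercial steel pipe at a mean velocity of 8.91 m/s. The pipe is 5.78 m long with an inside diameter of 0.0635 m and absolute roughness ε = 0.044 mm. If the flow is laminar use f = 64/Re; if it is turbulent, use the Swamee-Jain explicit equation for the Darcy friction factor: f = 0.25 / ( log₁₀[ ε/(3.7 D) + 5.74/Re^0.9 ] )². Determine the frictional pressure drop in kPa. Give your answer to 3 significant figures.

Reynolds number Re = ρVD/μ = 1110 · 8.91 · 0.0635 / 0.0114 = 5.509e+04.
Re > 4000 → turbulent. Relative roughness ε/D = 4.4e-05/0.0635 = 0.000693. Swamee-Jain: f = 0.25/(log₁₀[0.000693/3.7 + 5.74/5.509e+04^0.9])² = 0.25/(log₁₀[0.000187 + 0.00031])² = 0.25/(-3.303)² = 0.02291.
Darcy-Weisbach: ΔP = f(L/D)(ρV²/2) = 0.02291·(5.78/0.0635)·(1110·8.91²/2) = 0.02291·91.02·4.406e+04 = 9.19e+04 Pa.
ΔP = 9.19e+04 Pa = 91.9 kPa.

ΔP ≈ 91.9 kPa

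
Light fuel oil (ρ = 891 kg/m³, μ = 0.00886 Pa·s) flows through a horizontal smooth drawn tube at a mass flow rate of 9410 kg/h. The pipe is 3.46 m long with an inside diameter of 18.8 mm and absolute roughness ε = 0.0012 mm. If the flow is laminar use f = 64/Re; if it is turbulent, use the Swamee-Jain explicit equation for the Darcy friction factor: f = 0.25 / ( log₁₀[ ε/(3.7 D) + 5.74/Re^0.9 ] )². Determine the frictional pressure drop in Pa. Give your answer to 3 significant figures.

ΔP ≈ 238000 Pa

ṁ = 9410 kg/h = 9410/3600 = 2.614 kg/s.
A = πD²/4 = π(0.0188)²/4 = 0.0002776 m²; mean velocity V = ṁ/(ρA) = 2.614/(891 · 0.0002776) = 10.57 m/s.
Reynolds number Re = ρVD/μ = 891 · 10.57 · 0.0188 / 0.00886 = 1.998e+04.
Re > 4000 → turbulent. Relative roughness ε/D = 1.2e-06/0.0188 = 6.38e-05. Swamee-Jain: f = 0.25/(log₁₀[6.38e-05/3.7 + 5.74/1.998e+04^0.9])² = 0.25/(log₁₀[1.73e-05 + 0.000773])² = 0.25/(-3.102)² = 0.02598.
Darcy-Weisbach: ΔP = f(L/D)(ρV²/2) = 0.02598·(3.46/0.0188)·(891·10.57²/2) = 0.02598·184·4.976e+04 = 2.379e+05 Pa.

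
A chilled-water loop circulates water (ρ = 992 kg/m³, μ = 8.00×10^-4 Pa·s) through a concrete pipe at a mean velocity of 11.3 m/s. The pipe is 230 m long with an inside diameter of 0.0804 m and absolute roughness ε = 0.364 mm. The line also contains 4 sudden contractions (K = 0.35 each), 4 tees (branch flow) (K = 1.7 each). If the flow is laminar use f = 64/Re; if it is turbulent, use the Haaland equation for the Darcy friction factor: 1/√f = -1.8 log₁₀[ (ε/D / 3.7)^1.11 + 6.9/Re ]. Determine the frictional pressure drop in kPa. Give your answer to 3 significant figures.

Reynolds number Re = ρVD/μ = 992 · 11.3 · 0.0804 / 0.0008 = 1.127e+06.
Re > 4000 → turbulent. Relative roughness ε/D = 0.000364/0.0804 = 0.00453. Haaland: 1/√f = -1.8 log₁₀[(0.00453/3.7)^1.11 + 6.9/1.127e+06] = -1.8 log₁₀[0.000585 + 6.12e-06] = 5.811, so f = 0.02962.
Total minor-loss coefficient ΣK = 4·0.35 + 4·1.7 = 8.2.
ΔP = [f·L/D + ΣK]·(ρV²/2) = [0.02962·230/0.0804 + 8.2]·(992·11.3²/2) = [84.72 + 8.2]·6.333e+04 = 5.885e+06 Pa.
ΔP = 5.885e+06 Pa = 5890 kPa.

ΔP ≈ 5890 kPa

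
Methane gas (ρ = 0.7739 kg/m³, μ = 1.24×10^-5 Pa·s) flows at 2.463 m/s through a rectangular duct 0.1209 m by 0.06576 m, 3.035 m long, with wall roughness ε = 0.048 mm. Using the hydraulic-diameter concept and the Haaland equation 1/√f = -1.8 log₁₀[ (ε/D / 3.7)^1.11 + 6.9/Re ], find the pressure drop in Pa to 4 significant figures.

Hydraulic diameter D_h = 4A/P = 4·(0.1209·0.06576)/(2·(0.1209+0.06576)) = 0.0318/0.3733 = 0.08519 m.
Re = ρVD_h/μ = 0.7739·2.463·0.08519/1.24e-05 = 1.309e+04.
ε/D_h = 4.8e-05/0.08519 = 0.000563; Haaland gives 1/√f = -1.8 log₁₀[5.79e-05+0.000527] = 5.819, so f = 0.02953.
ΔP = f(L/D_h)(ρV²/2) = 0.02953·3.035/0.08519·2.347 = 2.47 Pa.

ΔP ≈ 2.470 Pa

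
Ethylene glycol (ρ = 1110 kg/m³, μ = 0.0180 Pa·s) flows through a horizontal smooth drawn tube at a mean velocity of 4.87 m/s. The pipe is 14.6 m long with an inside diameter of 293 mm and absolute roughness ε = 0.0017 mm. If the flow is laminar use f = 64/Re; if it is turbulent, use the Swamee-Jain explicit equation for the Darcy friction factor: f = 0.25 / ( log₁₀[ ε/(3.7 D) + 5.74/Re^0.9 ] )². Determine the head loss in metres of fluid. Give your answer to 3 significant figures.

Reynolds number Re = ρVD/μ = 1110 · 4.87 · 0.293 / 0.018 = 8.799e+04.
Re > 4000 → turbulent. Relative roughness ε/D = 1.7e-06/0.293 = 5.8e-06. Swamee-Jain: f = 0.25/(log₁₀[5.8e-06/3.7 + 5.74/8.799e+04^0.9])² = 0.25/(log₁₀[1.57e-06 + 0.000204])² = 0.25/(-3.688)² = 0.01838.
Darcy-Weisbach: ΔP = f(L/D)(ρV²/2) = 0.01838·(14.6/0.293)·(1110·4.87²/2) = 0.01838·49.83·1.316e+04 = 1.206e+04 Pa.
Head loss h_f = ΔP/(ρg) = 1.206e+04/(1110·9.81) = 1.11 m.

h_f ≈ 1.11 m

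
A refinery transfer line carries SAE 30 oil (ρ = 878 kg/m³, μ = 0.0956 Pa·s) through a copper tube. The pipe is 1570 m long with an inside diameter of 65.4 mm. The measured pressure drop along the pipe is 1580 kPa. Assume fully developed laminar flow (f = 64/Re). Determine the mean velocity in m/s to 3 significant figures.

For laminar flow, f = 64/Re with Re = ρVD/μ, so Darcy-Weisbach reduces to ΔP = 32μLV/D². Solving for V: V = ΔP·D²/(32μL) = 1.58e+06·(0.0654)²/(32·0.0956·1570) = 1.407 m/s.
Check: Re = ρVD/μ = 878·1.407·0.0654/0.0956 = 845.1 < 2300, so the laminar assumption holds.

V ≈ 1.41 m/s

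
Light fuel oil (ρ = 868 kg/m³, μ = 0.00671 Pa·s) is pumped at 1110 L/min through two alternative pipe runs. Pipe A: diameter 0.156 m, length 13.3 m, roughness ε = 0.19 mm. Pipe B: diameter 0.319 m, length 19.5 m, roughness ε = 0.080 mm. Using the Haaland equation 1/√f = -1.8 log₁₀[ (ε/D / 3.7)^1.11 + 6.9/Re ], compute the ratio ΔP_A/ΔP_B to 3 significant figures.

Pipe A: V = Q/A = 0.0185/0.01911 = 0.9679 m/s; Re = 1.953e+04; ε/D = 0.00122; Haaland → f = 0.02817; ΔP_A = f(L/D)(ρV²/2) = 976.4 Pa.
Pipe B: V = Q/A = 0.0185/0.07992 = 0.2315 m/s; Re = 9552; ε/D = 0.000251; Haaland → f = 0.03156; ΔP_B = f(L/D)(ρV²/2) = 44.86 Pa.
ΔP_A/ΔP_B = 976.4/44.86 = 21.8.

ΔP_A/ΔP_B ≈ 21.8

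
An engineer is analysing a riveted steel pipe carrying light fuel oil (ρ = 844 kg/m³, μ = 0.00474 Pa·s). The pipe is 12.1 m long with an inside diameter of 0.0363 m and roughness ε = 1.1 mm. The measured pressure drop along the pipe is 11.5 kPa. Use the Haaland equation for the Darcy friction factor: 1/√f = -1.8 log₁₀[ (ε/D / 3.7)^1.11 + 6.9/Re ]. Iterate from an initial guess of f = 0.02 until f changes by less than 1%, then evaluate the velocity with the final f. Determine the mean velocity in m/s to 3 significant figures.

V ≈ 1.15 m/s

Rearranging Darcy-Weisbach: V = √(2·ΔP·D/(f·L·ρ)). With ε/D = 0.0011/0.0363 = 0.0303, iterate starting from f = 0.02:
  f = 0.02 → V = √(2·1.15e+04·0.0363/(0.02·12.1·844)) = 2.022 m/s; Re = ρVD/μ = 1.307e+04; f → 0.05983
  f = 0.05983 → V = 1.169 m/s; Re = 7555; f → 0.06146
  f = 0.06146 → V = 1.153 m/s; Re = 7455; f → 0.06151
Converged (Δf/f < 1%). With the final f = 0.06151: V = √(2·1.15e+04·0.0363/(0.06151·12.1·844)) = 1.153 m/s.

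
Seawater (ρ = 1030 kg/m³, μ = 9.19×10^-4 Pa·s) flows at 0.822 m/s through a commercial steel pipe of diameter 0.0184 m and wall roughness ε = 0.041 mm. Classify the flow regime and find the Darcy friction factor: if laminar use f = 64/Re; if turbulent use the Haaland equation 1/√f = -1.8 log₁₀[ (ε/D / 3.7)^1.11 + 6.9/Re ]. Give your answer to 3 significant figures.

f ≈ 0.0307

Re = ρVD/μ = 1030·0.822·0.0184/0.000919 = 1.695e+04.
Re > 4000 → turbulent. ε/D = 4.1e-05/0.0184 = 0.00223; Haaland: 1/√f = -1.8 log₁₀[0.000266 + 0.000407] = 5.709, so f = 0.03068.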